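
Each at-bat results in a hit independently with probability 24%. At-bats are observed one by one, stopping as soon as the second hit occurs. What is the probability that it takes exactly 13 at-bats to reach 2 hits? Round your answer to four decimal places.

Y = trial on which the second success occurs; negative binomial, r=2, p=0.24.
P(Y=13) = C(12,1) · p^2 · (1−p)^11
= 12 · 0.0576 · 0.04886 = 0.033772

0.0338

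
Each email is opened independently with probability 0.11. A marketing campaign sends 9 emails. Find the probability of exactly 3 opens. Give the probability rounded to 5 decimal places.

0.05556

X ~ Binomial(n=9, p=0.11).
P(X=3) = C(9,3) · p^3 · (1−p)^6
= 84 · 0.001331 · 0.49698 = 0.0555645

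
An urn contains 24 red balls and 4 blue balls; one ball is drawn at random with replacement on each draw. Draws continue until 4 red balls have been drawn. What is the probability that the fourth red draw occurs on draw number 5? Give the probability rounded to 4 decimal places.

0.3084

Y = trial on which the fourth success occurs; negative binomial, r=4, p=0.857143.
P(Y=5) = C(4,3) · p^4 · (1−p)^1
= 4 · 0.53978 · 0.14286 = 0.308443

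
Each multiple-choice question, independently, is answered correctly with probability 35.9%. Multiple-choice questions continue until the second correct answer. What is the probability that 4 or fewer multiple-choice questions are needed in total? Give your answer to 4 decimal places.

Finishing within 4 multiple-choice questions ⇔ at least 2 successes in the first 4. With X ~ Binomial(4, 0.359), P(Y ≤ 4) = 1 − P(X ≤ 1).
  k=0: C(4,0)·0.359^0·0.641^4 = 0.168823
  k=1: C(4,1)·0.359^1·0.641^3 = 0.378206
1 − 0.547029 = 0.452971

0.4530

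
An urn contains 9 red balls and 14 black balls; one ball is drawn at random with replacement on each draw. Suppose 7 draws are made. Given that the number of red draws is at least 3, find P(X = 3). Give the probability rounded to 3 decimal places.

X ~ Binomial(7, 0.391304). Want P(X=3 | X≥3) = P(X=3) / P(X≥3).
P(X=3) = C(7,3)·0.391304^3·0.608696^4 = 0.28788
P(X≥3) = 1 − 0.03096 − 0.13932 − 0.26869 = 0.56103
Ratio = 0.28788 / 0.56103 = 0.51313

0.513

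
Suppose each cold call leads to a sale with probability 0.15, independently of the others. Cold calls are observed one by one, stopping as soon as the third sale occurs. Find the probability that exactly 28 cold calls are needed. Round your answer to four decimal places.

Y = trial on which the third success occurs; negative binomial, r=3, p=0.15.
P(Y=28) = C(27,2) · p^3 · (1−p)^25
= 351 · 0.003375 · 0.017198 = 0.020373

0.0204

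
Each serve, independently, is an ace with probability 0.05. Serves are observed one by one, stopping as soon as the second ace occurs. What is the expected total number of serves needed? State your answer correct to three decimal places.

40.000

Y = total serves until the second success; negative binomial with r=2, p=0.05.
E[Y] = r / p = 2 / 0.05 = 40.00000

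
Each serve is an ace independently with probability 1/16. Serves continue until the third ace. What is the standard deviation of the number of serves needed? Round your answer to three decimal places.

26.833

Y = total serves until the third success; negative binomial with r=3, p=0.0625.
SD(Y) = √[r(1−p)/p²] = √(720.00000) = 26.83282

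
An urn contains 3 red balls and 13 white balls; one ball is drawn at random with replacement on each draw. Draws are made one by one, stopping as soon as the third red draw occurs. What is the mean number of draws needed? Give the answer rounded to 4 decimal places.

Y = total draws until the third success; negative binomial with r=3, p=0.1875.
E[Y] = r / p = 3 / 0.1875 = 16.000000

16.0000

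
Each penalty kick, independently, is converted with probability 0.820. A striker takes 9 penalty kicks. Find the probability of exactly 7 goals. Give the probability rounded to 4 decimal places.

X ~ Binomial(n=9, p=0.82).
P(X=7) = C(9,7) · p^7 · (1−p)^2
= 36 · 0.24929 · 0.0324 = 0.290767

0.2908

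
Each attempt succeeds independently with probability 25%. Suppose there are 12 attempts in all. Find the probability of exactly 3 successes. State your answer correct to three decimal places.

X ~ Binomial(n=12, p=0.25).
P(X=3) = C(12,3) · p^3 · (1−p)^9
= 220 · 0.015625 · 0.075085 = 0.25810

0.258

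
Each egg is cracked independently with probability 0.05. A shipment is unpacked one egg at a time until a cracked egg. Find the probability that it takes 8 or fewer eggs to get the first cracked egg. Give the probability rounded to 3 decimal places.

0.337

Y = number of eggs to the first success; geometric, p = 0.05.
P(Y ≤ 8) = 1 − (1−p)^8 = 1 − 0.66342 = 0.33658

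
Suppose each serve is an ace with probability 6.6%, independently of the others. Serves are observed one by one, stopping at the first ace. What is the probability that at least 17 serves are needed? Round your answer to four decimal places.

0.3354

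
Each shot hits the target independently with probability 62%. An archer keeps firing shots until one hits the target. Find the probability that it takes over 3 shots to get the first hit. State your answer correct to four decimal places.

Y = number of shots to the first success; geometric, p = 0.62.
P(Y > 3) = P(first 3 all fail) = (1−p)^3 = 0.054872

0.0549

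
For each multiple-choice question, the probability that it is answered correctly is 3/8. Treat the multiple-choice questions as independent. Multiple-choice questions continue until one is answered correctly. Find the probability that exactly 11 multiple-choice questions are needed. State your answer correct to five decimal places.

Geometric (trials to first success), p = 0.375.
P(Y = 11) = (1−p)^10 · p = 0.0090949 · 0.375 = 0.0034106

0.00341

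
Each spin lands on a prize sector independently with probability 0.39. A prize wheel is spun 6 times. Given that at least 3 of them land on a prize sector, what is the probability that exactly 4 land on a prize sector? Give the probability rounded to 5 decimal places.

0.29687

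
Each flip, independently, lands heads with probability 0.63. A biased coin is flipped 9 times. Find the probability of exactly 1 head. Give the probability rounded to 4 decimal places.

0.0020

X ~ Binomial(n=9, p=0.63).
P(X=1) = C(9,1) · p^1 · (1−p)^8
= 9 · 0.63 · 0.00035125 = 0.001992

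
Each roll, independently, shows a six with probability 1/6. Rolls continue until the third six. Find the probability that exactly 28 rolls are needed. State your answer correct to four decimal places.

Y = trial on which the third success occurs; negative binomial, r=3, p=0.166667.
P(Y=28) = C(27,2) · p^3 · (1−p)^25
= 351 · 0.0046296 · 0.010483 = 0.017034

0.0170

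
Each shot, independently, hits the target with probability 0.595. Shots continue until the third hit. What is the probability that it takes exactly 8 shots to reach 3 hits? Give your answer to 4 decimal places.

0.0482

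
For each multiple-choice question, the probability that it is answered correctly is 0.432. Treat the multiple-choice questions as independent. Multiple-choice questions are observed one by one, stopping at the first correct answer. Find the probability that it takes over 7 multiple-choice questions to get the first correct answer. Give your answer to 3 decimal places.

Y = number of multiple-choice questions to the first success; geometric, p = 0.432.
P(Y > 7) = P(first 7 all fail) = (1−p)^7 = 0.01907

0.019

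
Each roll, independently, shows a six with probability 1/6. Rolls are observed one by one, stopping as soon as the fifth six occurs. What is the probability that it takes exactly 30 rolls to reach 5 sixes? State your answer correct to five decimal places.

0.03202

Y = trial on which the fifth success occurs; negative binomial, r=5, p=0.166667.
P(Y=30) = C(29,4) · p^5 · (1−p)^25
= 23751 · 0.0001286 · 0.010483 = 0.0320180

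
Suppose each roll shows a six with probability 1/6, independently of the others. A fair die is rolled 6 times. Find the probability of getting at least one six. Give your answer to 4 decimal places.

P(at least one) = 1 − P(none) = 1 − (1 − 0.166667)^6
= 1 − 0.334898 = 0.665102

0.6651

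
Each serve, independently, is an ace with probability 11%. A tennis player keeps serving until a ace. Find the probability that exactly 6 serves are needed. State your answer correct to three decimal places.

0.061

Geometric (trials to first success), p = 0.11.
P(Y = 6) = (1−p)^5 · p = 0.55841 · 0.11 = 0.06142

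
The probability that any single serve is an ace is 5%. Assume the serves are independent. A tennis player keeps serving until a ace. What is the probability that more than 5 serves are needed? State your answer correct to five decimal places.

0.77378

Y = number of serves to the first success; geometric, p = 0.05.
P(Y > 5) = P(first 5 all fail) = (1−p)^5 = 0.7737809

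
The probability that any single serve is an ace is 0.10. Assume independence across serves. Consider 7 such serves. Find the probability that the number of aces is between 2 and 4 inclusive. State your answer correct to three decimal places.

X ~ Binomial(7, 0.10); P(2 ≤ X ≤ 4) = Σ C(7,k) p^k (1−p)^(7−k) over k:
  k=2: C(7,2)·0.10^2·0.90^5 = 0.12400
  k=3: C(7,3)·0.10^3·0.90^4 = 0.02296
  k=4: C(7,4)·0.10^4·0.90^3 = 0.00255
Total = 0.14952

0.150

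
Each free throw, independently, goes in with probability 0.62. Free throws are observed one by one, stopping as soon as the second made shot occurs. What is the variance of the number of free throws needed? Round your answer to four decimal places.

Y = total free throws until the second success; negative binomial with r=2, p=0.62.
Var(Y) = r(1−p)/p² = 2·0.38 / 0.62² = 1.977107

1.9771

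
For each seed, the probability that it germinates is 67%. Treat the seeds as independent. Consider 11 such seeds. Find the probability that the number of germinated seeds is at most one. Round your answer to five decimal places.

0.00012

X ~ Binomial(11, 0.67); P(X ≤ 1) = Σ C(11,k) p^k (1−p)^(11−k) over k:
  k=0: C(11,0)·0.67^0·0.33^11 = 0.0000051
  k=1: C(11,1)·0.67^1·0.33^10 = 0.0001129
Total = 0.0001179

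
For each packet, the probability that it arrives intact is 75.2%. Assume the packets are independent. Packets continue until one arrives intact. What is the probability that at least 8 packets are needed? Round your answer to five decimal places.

Y = number of packets to the first success; geometric, p = 0.752.
P(Y > 7) = P(first 7 all fail) = (1−p)^7 = 0.0000577

0.00006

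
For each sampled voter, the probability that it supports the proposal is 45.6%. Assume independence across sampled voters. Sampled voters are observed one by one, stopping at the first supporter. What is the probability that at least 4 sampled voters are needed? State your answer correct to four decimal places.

Y = number of sampled voters to the first success; geometric, p = 0.456.
P(Y > 3) = P(first 3 all fail) = (1−p)^3 = 0.160989

0.1610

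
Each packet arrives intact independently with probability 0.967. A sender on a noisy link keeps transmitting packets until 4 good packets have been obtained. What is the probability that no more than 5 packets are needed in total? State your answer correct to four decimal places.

Finishing within 5 packets ⇔ at least 4 successes in the first 5. With X ~ Binomial(5, 0.967), P(Y ≤ 5) = 1 − P(X ≤ 3).
  k=0: C(5,0)·0.967^0·0.033^5 = 0.000000
  k=1: C(5,1)·0.967^1·0.033^4 = 0.000006
  k=2: C(5,2)·0.967^2·0.033^3 = 0.000336
  k=3: C(5,3)·0.967^3·0.033^2 = 0.009847
1 − 0.010189 = 0.989811

0.9898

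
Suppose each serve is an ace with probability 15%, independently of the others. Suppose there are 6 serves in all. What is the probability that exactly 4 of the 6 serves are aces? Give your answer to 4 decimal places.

0.0055

X ~ Binomial(n=6, p=0.15).
P(X=4) = C(6,4) · p^4 · (1−p)^2
= 15 · 0.00050625 · 0.7225 = 0.005486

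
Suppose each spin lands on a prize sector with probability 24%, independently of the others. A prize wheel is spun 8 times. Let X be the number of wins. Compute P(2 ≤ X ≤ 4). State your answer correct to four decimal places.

0.5846

X ~ Binomial(8, 0.24); P(2 ≤ X ≤ 4) = Σ C(8,k) p^k (1−p)^(8−k) over k:
  k=2: C(8,2)·0.24^2·0.76^6 = 0.310786
  k=3: C(8,3)·0.24^3·0.76^5 = 0.196286
  k=4: C(8,4)·0.24^4·0.76^4 = 0.077481
Total = 0.584554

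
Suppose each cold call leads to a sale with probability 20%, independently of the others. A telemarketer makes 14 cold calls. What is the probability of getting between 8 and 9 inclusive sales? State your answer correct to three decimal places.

X ~ Binomial(14, 0.20); P(8 ≤ X ≤ 9) = Σ C(14,k) p^k (1−p)^(14−k) over k:
  k=8: C(14,8)·0.20^8·0.80^6 = 0.00202
  k=9: C(14,9)·0.20^9·0.80^5 = 0.00034
Total = 0.00235

0.002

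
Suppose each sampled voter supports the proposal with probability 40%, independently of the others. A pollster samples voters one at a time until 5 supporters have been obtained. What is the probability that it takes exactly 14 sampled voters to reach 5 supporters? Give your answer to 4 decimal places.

0.0738

Y = trial on which the fifth success occurs; negative binomial, r=5, p=0.40.
P(Y=14) = C(13,4) · p^5 · (1−p)^9
= 715 · 0.01024 · 0.010078 = 0.073785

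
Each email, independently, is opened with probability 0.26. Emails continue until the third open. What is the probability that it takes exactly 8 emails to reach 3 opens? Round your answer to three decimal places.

Y = trial on which the third success occurs; negative binomial, r=3, p=0.26.
P(Y=8) = C(7,2) · p^3 · (1−p)^5
= 21 · 0.017576 · 0.2219 = 0.08190

0.082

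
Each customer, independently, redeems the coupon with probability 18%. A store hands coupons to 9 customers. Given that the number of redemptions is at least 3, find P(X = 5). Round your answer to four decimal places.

0.0511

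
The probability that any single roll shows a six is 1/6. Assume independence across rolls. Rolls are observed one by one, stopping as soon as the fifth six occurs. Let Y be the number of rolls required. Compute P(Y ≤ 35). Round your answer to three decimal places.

Finishing within 35 rolls ⇔ at least 5 successes in the first 35. With X ~ Binomial(35, 0.166667), P(Y ≤ 35) = 1 − P(X ≤ 4).
  k=0: C(35,0)·0.166667^0·0.833333^35 = 0.00169
  k=1: C(35,1)·0.166667^1·0.833333^34 = 0.01185
  k=2: C(35,2)·0.166667^2·0.833333^33 = 0.04029
  k=3: C(35,3)·0.166667^3·0.833333^32 = 0.08865
  k=4: C(35,4)·0.166667^4·0.833333^31 = 0.14183
1 − 0.28432 = 0.71568

0.716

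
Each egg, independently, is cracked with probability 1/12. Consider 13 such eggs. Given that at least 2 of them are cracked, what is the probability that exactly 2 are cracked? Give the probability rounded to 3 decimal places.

X ~ Binomial(13, 0.083333). Want P(X=2 | X≥2) = P(X=2) / P(X≥2).
P(X=2) = C(13,2)·0.083333^2·0.916667^11 = 0.20800
P(X≥2) = 1 − 0.32266 − 0.38133 = 0.29601
Ratio = 0.20800 / 0.29601 = 0.70267

0.703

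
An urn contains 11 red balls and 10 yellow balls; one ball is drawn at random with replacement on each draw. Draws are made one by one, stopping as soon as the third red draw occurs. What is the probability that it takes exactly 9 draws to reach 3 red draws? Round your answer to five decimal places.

0.04692

Y = trial on which the third success occurs; negative binomial, r=3, p=0.523810.
P(Y=9) = C(8,2) · p^3 · (1−p)^6
= 28 · 0.14372 · 0.01166 = 0.0469205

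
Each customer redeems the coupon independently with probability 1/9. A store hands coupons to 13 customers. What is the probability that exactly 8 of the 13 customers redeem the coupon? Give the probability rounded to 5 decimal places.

X ~ Binomial(n=13, p=0.111111).
P(X=8) = C(13,8) · p^8 · (1−p)^5
= 1287 · 2.3231e-08 · 0.55493 = 0.0000166

0.00002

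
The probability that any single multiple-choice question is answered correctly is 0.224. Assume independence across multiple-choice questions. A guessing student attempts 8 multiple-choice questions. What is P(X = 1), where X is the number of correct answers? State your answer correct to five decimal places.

X ~ Binomial(n=8, p=0.224).
P(X=1) = C(8,1) · p^1 · (1−p)^7
= 8 · 0.224 · 0.16945 = 0.3036477

0.30365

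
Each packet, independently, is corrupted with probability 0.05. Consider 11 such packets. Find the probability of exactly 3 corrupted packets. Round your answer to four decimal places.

0.0137

X ~ Binomial(n=11, p=0.05).
P(X=3) = C(11,3) · p^3 · (1−p)^8
= 165 · 0.000125 · 0.66342 = 0.013683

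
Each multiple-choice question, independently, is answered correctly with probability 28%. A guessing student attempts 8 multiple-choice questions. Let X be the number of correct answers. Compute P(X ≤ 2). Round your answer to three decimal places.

0.603

X ~ Binomial(8, 0.28); P(X ≤ 2) = Σ C(8,k) p^k (1−p)^(8−k) over k:
  k=0: C(8,0)·0.28^0·0.72^8 = 0.07222
  k=1: C(8,1)·0.28^1·0.72^7 = 0.22469
  k=2: C(8,2)·0.28^2·0.72^6 = 0.30582
Total = 0.60273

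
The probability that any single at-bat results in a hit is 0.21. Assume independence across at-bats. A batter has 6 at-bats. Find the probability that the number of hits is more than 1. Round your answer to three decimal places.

X ~ Binomial(6, 0.21); P(X ≥ 2) = Σ C(6,k) p^k (1−p)^(6−k) over k:
  k=2: C(6,2)·0.21^2·0.79^4 = 0.25765
  k=3: C(6,3)·0.21^3·0.79^3 = 0.09132
  k=4: C(6,4)·0.21^4·0.79^2 = 0.01821
  k=5: C(6,5)·0.21^5·0.79^1 = 0.00194
  k=6: C(6,6)·0.21^6·0.79^0 = 0.00009
Total = 0.36920

0.369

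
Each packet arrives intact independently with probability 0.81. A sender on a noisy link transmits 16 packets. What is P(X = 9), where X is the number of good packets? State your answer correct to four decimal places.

0.0153

X ~ Binomial(n=16, p=0.81).
P(X=9) = C(16,9) · p^9 · (1−p)^7
= 11440 · 0.15009 · 8.9387e-06 = 0.015349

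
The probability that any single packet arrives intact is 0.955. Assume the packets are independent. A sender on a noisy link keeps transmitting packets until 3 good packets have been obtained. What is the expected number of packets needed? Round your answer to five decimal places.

3.14136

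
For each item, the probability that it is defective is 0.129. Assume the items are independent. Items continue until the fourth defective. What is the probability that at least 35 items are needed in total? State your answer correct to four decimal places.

Needing more than 34 items ⇔ fewer than 4 successes in the first 34. With X ~ Binomial(34, 0.129), P(Y > 34) = P(X ≤ 3).
  k=0: C(34,0)·0.129^0·0.871^34 = 0.009133
  k=1: C(34,1)·0.129^1·0.871^33 = 0.045990
  k=2: C(34,2)·0.129^2·0.871^32 = 0.112389
  k=3: C(34,3)·0.129^3·0.871^31 = 0.177551
P(X ≤ 3) = 0.345064

0.3451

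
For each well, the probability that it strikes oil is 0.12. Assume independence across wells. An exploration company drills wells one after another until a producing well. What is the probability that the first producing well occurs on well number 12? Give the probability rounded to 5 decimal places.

Geometric (trials to first success), p = 0.12.
P(Y = 12) = (1−p)^11 · p = 0.24508 · 0.12 = 0.0294097

0.02941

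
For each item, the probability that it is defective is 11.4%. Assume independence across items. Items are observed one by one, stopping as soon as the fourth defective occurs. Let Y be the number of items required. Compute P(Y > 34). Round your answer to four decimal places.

0.4473

Needing more than 34 items ⇔ fewer than 4 successes in the first 34. With X ~ Binomial(34, 0.114), P(Y > 34) = P(X ≤ 3).
  k=0: C(34,0)·0.114^0·0.886^34 = 0.016321
  k=1: C(34,1)·0.114^1·0.886^33 = 0.071400
  k=2: C(34,2)·0.114^2·0.886^32 = 0.151583
  k=3: C(34,3)·0.114^3·0.886^31 = 0.208042
P(X ≤ 3) = 0.447346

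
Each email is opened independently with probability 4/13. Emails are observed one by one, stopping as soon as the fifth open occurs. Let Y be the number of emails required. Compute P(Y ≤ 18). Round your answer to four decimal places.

0.6927

Finishing within 18 emails ⇔ at least 5 successes in the first 18. With X ~ Binomial(18, 0.307692), P(Y ≤ 18) = 1 − P(X ≤ 4).
  k=0: C(18,0)·0.307692^0·0.692308^18 = 0.001335
  k=1: C(18,1)·0.307692^1·0.692308^17 = 0.010678
  k=2: C(18,2)·0.307692^2·0.692308^16 = 0.040338
  k=3: C(18,3)·0.307692^3·0.692308^15 = 0.095615
  k=4: C(18,4)·0.307692^4·0.692308^14 = 0.159359
1 − 0.307324 = 0.692676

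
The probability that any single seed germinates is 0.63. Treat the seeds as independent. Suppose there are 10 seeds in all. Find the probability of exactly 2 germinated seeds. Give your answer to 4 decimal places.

0.0063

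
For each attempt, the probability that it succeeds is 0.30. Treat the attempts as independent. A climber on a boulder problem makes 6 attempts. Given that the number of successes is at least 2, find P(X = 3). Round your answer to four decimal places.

0.3194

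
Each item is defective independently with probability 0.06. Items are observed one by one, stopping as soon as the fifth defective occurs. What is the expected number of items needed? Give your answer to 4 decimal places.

83.3333

Y = total items until the fifth success; negative binomial with r=5, p=0.06.
E[Y] = r / p = 5 / 0.06 = 83.333333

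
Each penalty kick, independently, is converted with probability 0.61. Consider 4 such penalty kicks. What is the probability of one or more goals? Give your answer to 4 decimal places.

0.9769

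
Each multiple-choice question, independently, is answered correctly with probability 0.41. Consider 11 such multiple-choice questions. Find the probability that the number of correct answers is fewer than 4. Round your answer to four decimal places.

X ~ Binomial(11, 0.41); P(X ≤ 3) = Σ C(11,k) p^k (1−p)^(11−k) over k:
  k=0: C(11,0)·0.41^0·0.59^11 = 0.003016
  k=1: C(11,1)·0.41^1·0.59^10 = 0.023051
  k=2: C(11,2)·0.41^2·0.59^9 = 0.080094
  k=3: C(11,3)·0.41^3·0.59^8 = 0.166975
Total = 0.273136

0.2731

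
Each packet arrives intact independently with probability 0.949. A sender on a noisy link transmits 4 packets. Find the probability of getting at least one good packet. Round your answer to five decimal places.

P(at least one) = 1 − P(none) = 1 − (1 − 0.949)^4
= 1 − 0.0000068 = 0.9999932

0.99999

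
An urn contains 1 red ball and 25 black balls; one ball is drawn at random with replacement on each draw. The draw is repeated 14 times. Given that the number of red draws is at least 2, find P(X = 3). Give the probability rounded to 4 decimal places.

0.1357

X ~ Binomial(14, 0.038462). Want P(X=3 | X≥2) = P(X=3) / P(X≥2).
P(X=3) = C(14,3)·0.038462^3·0.961538^11 = 0.013453
P(X≥2) = 1 − 0.577475 − 0.323386 = 0.099139
Ratio = 0.013453 / 0.099139 = 0.135697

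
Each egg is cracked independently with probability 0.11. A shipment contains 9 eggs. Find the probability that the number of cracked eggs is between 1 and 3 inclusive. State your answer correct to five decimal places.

X ~ Binomial(9, 0.11); P(1 ≤ X ≤ 3) = Σ C(9,k) p^k (1−p)^(9−k) over k:
  k=1: C(9,1)·0.11^1·0.89^8 = 0.3897223
  k=2: C(9,2)·0.11^2·0.89^7 = 0.1926717
  k=3: C(9,3)·0.11^3·0.89^6 = 0.0555645
Total = 0.6379585

0.63796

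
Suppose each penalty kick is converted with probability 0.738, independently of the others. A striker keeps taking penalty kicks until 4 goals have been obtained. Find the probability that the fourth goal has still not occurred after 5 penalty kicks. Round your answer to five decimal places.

0.39249

Needing more than 5 penalty kicks ⇔ fewer than 4 successes in the first 5. With X ~ Binomial(5, 0.738), P(Y > 5) = P(X ≤ 3).
  k=0: C(5,0)·0.738^0·0.262^5 = 0.0012345
  k=1: C(5,1)·0.738^1·0.262^4 = 0.0173873
  k=2: C(5,2)·0.738^2·0.262^3 = 0.0979527
  k=3: C(5,3)·0.738^3·0.262^2 = 0.2759127
P(X ≤ 3) = 0.3924872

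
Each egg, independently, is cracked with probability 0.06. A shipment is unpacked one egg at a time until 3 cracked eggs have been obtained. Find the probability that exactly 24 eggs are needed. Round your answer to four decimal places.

Y = trial on which the third success occurs; negative binomial, r=3, p=0.06.
P(Y=24) = C(23,2) · p^3 · (1−p)^21
= 253 · 0.000216 · 0.2727 = 0.014903

0.0149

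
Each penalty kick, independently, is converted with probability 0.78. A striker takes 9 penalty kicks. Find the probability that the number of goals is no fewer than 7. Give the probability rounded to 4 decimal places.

0.6842

X ~ Binomial(9, 0.78); P(X ≥ 7) = Σ C(9,k) p^k (1−p)^(9−k) over k:
  k=7: C(9,7)·0.78^7·0.22^2 = 0.306062
  k=8: C(9,8)·0.78^8·0.22^1 = 0.271283
  k=9: C(9,9)·0.78^9·0.22^0 = 0.106869
Total = 0.684214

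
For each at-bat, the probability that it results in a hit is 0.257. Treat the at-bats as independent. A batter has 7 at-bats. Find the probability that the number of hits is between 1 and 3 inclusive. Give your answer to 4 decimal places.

X ~ Binomial(7, 0.257); P(1 ≤ X ≤ 3) = Σ C(7,k) p^k (1−p)^(7−k) over k:
  k=1: C(7,1)·0.257^1·0.743^6 = 0.302666
  k=2: C(7,2)·0.257^2·0.743^5 = 0.314072
  k=3: C(7,3)·0.257^3·0.743^4 = 0.181060
Total = 0.797799

0.7978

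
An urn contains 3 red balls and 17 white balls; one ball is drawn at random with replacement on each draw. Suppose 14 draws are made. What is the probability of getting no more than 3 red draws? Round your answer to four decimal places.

X ~ Binomial(14, 0.15); P(X ≤ 3) = Σ C(14,k) p^k (1−p)^(14−k) over k:
  k=0: C(14,0)·0.15^0·0.85^14 = 0.102770
  k=1: C(14,1)·0.15^1·0.85^13 = 0.253902
  k=2: C(14,2)·0.15^2·0.85^12 = 0.291240
  k=3: C(14,3)·0.15^3·0.85^11 = 0.205581
Total = 0.853492

0.8535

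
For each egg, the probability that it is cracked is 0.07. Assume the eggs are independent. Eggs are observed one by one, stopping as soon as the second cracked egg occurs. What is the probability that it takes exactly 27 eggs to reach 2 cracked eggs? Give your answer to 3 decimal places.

0.021

Y = trial on which the second success occurs; negative binomial, r=2, p=0.07.
P(Y=27) = C(26,1) · p^2 · (1−p)^25
= 26 · 0.0049 · 0.16296 = 0.02076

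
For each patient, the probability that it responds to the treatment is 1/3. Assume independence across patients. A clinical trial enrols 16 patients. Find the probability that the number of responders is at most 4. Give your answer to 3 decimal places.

0.339

X ~ Binomial(16, 0.333333); P(X ≤ 4) = Σ C(16,k) p^k (1−p)^(16−k) over k:
  k=0: C(16,0)·0.333333^0·0.666667^16 = 0.00152
  k=1: C(16,1)·0.333333^1·0.666667^15 = 0.01218
  k=2: C(16,2)·0.333333^2·0.666667^14 = 0.04567
  k=3: C(16,3)·0.333333^3·0.666667^13 = 0.10657
  k=4: C(16,4)·0.333333^4·0.666667^12 = 0.17318
Total = 0.33912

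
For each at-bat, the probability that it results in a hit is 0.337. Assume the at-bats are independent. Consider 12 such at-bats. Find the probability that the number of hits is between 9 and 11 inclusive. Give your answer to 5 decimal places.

X ~ Binomial(12, 0.337); P(9 ≤ X ≤ 11) = Σ C(12,k) p^k (1−p)^(12−k) over k:
  k=9: C(12,9)·0.337^9·0.663^3 = 0.0035944
  k=10: C(12,10)·0.337^10·0.663^2 = 0.0005481
  k=11: C(12,11)·0.337^11·0.663^1 = 0.0000507
Total = 0.0041932

0.00419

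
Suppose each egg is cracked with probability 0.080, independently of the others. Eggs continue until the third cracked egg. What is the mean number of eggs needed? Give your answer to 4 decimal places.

Y = total eggs until the third success; negative binomial with r=3, p=0.08.
E[Y] = r / p = 3 / 0.08 = 37.500000

37.5000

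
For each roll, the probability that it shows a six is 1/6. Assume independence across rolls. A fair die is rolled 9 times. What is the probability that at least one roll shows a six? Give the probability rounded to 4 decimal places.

P(at least one) = 1 − P(none) = 1 − (1 − 0.166667)^9
= 1 − 0.193807 = 0.806193

0.8062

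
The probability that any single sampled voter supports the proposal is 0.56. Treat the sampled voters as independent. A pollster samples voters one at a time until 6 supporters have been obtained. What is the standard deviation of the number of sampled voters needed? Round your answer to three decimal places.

2.901

Y = total sampled voters until the sixth success; negative binomial with r=6, p=0.56.
SD(Y) = √[r(1−p)/p²] = √(8.41837) = 2.90144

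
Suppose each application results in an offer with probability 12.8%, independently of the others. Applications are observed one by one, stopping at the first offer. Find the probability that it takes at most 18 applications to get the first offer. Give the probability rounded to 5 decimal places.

Y = number of applications to the first success; geometric, p = 0.128.
P(Y ≤ 18) = 1 − (1−p)^18 = 1 − 0.0849761 = 0.9150239

0.91502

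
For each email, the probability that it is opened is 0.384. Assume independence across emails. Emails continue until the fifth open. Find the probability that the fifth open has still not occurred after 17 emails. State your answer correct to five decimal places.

0.15584

Needing more than 17 emails ⇔ fewer than 5 successes in the first 17. With X ~ Binomial(17, 0.384), P(Y > 17) = P(X ≤ 4).
  k=0: C(17,0)·0.384^0·0.616^17 = 0.0002648
  k=1: C(17,1)·0.384^1·0.616^16 = 0.0028059
  k=2: C(17,2)·0.384^2·0.616^15 = 0.0139930
  k=3: C(17,3)·0.384^3·0.616^14 = 0.0436147
  k=4: C(17,4)·0.384^4·0.616^13 = 0.0951593
P(X ≤ 4) = 0.1558376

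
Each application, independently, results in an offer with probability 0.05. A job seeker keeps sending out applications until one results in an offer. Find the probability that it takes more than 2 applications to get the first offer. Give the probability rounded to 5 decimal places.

0.90250

Y = number of applications to the first success; geometric, p = 0.05.
P(Y > 2) = P(first 2 all fail) = (1−p)^2 = 0.9025000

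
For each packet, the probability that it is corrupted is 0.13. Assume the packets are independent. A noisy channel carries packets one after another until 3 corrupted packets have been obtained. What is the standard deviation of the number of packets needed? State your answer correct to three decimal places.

12.427

Y = total packets until the third success; negative binomial with r=3, p=0.13.
SD(Y) = √[r(1−p)/p²] = √(154.43787) = 12.42730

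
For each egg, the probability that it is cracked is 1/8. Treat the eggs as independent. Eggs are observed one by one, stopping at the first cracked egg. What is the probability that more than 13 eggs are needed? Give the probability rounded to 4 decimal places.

0.1762

Y = number of eggs to the first success; geometric, p = 0.125.
P(Y > 13) = P(first 13 all fail) = (1−p)^13 = 0.176240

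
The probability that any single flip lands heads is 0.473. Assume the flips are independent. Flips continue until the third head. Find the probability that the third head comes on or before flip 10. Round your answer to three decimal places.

0.924

Finishing within 10 flips ⇔ at least 3 successes in the first 10. With X ~ Binomial(10, 0.473), P(Y ≤ 10) = 1 − P(X ≤ 2).
  k=0: C(10,0)·0.473^0·0.527^10 = 0.00165
  k=1: C(10,1)·0.473^1·0.527^9 = 0.01483
  k=2: C(10,2)·0.473^2·0.527^8 = 0.05990
1 − 0.07638 = 0.92362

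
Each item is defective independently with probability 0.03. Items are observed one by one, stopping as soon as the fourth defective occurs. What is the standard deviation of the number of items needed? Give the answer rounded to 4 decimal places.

Y = total items until the fourth success; negative binomial with r=4, p=0.03.
SD(Y) = √[r(1−p)/p²] = √(4311.111111) = 65.659052

65.6591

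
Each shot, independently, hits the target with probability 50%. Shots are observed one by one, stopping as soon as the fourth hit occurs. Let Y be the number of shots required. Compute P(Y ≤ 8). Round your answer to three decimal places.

Finishing within 8 shots ⇔ at least 4 successes in the first 8. With X ~ Binomial(8, 0.50), P(Y ≤ 8) = 1 − P(X ≤ 3).
  k=0: C(8,0)·0.50^0·0.50^8 = 0.00391
  k=1: C(8,1)·0.50^1·0.50^7 = 0.03125
  k=2: C(8,2)·0.50^2·0.50^6 = 0.10938
  k=3: C(8,3)·0.50^3·0.50^5 = 0.21875
1 − 0.36328 = 0.63672

0.637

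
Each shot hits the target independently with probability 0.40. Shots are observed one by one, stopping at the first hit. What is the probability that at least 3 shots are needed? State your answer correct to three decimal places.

0.360

Y = number of shots to the first success; geometric, p = 0.40.
P(Y > 2) = P(first 2 all fail) = (1−p)^2 = 0.36000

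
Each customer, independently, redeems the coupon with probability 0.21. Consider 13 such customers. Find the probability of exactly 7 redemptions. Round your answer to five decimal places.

X ~ Binomial(n=13, p=0.21).
P(X=7) = C(13,7) · p^7 · (1−p)^6
= 1716 · 1.8011e-05 · 0.24309 = 0.0075130

0.00751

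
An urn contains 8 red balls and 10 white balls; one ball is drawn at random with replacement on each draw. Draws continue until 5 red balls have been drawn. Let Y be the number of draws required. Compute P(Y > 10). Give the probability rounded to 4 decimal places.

0.5189

Needing more than 10 draws ⇔ fewer than 5 successes in the first 10. With X ~ Binomial(10, 0.444444), P(Y > 10) = P(X ≤ 4).
  k=0: C(10,0)·0.444444^0·0.555556^10 = 0.002801
  k=1: C(10,1)·0.444444^1·0.555556^9 = 0.022406
  k=2: C(10,2)·0.444444^2·0.555556^8 = 0.080662
  k=3: C(10,3)·0.444444^3·0.555556^7 = 0.172078
  k=4: C(10,4)·0.444444^4·0.555556^6 = 0.240910
P(X ≤ 4) = 0.518856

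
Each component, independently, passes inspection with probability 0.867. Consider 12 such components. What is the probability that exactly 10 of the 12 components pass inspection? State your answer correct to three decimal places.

X ~ Binomial(n=12, p=0.867).
P(X=10) = C(12,10) · p^10 · (1−p)^2
= 66 · 0.23999 · 0.017689 = 0.28018

0.280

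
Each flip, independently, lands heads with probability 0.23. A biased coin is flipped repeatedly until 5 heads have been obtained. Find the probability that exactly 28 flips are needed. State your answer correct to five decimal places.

0.02768

Y = trial on which the fifth success occurs; negative binomial, r=5, p=0.23.
P(Y=28) = C(27,4) · p^5 · (1−p)^23
= 17550 · 0.00064363 · 0.0024507 = 0.0276824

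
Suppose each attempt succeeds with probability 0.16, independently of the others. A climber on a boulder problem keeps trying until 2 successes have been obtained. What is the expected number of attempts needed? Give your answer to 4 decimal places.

12.5000

Y = total attempts until the second success; negative binomial with r=2, p=0.16.
E[Y] = r / p = 2 / 0.16 = 12.500000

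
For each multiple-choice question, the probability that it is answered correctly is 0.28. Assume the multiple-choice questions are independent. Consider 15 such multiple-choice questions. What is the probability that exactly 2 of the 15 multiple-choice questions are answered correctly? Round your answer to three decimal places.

X ~ Binomial(n=15, p=0.28).
P(X=2) = C(15,2) · p^2 · (1−p)^13
= 105 · 0.0784 · 0.013974 = 0.11503

0.115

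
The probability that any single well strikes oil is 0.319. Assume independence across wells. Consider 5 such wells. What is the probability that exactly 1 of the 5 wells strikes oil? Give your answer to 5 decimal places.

0.34304

X ~ Binomial(n=5, p=0.319).
P(X=1) = C(5,1) · p^1 · (1−p)^4
= 5 · 0.319 · 0.21507 = 0.3430435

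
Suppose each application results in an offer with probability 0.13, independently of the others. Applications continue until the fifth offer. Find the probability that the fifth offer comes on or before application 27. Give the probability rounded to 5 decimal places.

0.26942

Finishing within 27 applications ⇔ at least 5 successes in the first 27. With X ~ Binomial(27, 0.13), P(Y ≤ 27) = 1 − P(X ≤ 4).
  k=0: C(27,0)·0.13^0·0.87^27 = 0.0232820
  k=1: C(27,1)·0.13^1·0.87^26 = 0.0939307
  k=2: C(27,2)·0.13^2·0.87^25 = 0.1824631
  k=3: C(27,3)·0.13^3·0.87^24 = 0.2272051
  k=4: C(27,4)·0.13^4·0.87^23 = 0.2037011
1 − 0.7305820 = 0.2694180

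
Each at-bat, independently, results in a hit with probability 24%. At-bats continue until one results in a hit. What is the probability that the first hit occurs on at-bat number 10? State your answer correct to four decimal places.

0.0203

Geometric (trials to first success), p = 0.24.
P(Y = 10) = (1−p)^9 · p = 0.084591 · 0.24 = 0.020302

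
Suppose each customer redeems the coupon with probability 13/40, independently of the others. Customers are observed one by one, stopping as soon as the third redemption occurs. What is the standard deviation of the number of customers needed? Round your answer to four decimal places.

4.3785

Y = total customers until the third success; negative binomial with r=3, p=0.325.
SD(Y) = √[r(1−p)/p²] = √(19.171598) = 4.378538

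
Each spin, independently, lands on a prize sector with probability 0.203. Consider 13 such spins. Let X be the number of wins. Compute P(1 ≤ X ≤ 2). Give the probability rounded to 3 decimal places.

X ~ Binomial(13, 0.203); P(1 ≤ X ≤ 2) = Σ C(13,k) p^k (1−p)^(13−k) over k:
  k=1: C(13,1)·0.203^1·0.797^12 = 0.17336
  k=2: C(13,2)·0.203^2·0.797^11 = 0.26493
Total = 0.43828

0.438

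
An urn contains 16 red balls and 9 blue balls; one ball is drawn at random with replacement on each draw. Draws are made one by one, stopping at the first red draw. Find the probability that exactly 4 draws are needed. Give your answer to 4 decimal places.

0.0299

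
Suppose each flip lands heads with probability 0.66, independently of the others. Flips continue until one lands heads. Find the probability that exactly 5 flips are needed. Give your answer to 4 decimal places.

Geometric (trials to first success), p = 0.66.
P(Y = 5) = (1−p)^4 · p = 0.013363 · 0.66 = 0.008820

0.0088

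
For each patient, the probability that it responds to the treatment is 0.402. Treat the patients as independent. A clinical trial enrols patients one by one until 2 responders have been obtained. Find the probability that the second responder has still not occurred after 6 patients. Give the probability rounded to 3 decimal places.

Needing more than 6 patients ⇔ fewer than 2 successes in the first 6. With X ~ Binomial(6, 0.402), P(Y > 6) = P(X ≤ 1).
  k=0: C(6,0)·0.402^0·0.598^6 = 0.04573
  k=1: C(6,1)·0.402^1·0.598^5 = 0.18445
P(X ≤ 1) = 0.23018

0.230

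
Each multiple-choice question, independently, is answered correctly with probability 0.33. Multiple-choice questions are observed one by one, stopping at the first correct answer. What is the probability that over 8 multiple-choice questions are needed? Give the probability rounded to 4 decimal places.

Y = number of multiple-choice questions to the first success; geometric, p = 0.33.
P(Y > 8) = P(first 8 all fail) = (1−p)^8 = 0.040607

0.0406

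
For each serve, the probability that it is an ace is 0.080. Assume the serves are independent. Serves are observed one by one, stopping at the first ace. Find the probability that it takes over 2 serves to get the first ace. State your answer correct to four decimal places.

0.8464

Y = number of serves to the first success; geometric, p = 0.08.
P(Y > 2) = P(first 2 all fail) = (1−p)^2 = 0.846400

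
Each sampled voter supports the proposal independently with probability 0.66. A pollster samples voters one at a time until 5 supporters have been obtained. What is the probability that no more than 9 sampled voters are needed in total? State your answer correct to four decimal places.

Finishing within 9 sampled voters ⇔ at least 5 successes in the first 9. With X ~ Binomial(9, 0.66), P(Y ≤ 9) = 1 − P(X ≤ 4).
  k=0: C(9,0)·0.66^0·0.34^9 = 0.000061
  k=1: C(9,1)·0.66^1·0.34^8 = 0.001061
  k=2: C(9,2)·0.66^2·0.34^7 = 0.008237
  k=3: C(9,3)·0.66^3·0.34^6 = 0.037307
  k=4: C(9,4)·0.66^4·0.34^5 = 0.108628
1 − 0.155292 = 0.844708

0.8447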